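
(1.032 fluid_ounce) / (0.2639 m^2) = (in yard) 0.0001265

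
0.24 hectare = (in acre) 0.5931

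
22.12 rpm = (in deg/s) 132.7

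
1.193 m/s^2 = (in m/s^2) 1.193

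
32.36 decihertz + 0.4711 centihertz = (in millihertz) 3241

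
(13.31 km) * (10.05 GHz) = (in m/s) 1.338e+14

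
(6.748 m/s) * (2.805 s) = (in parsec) 6.134e-16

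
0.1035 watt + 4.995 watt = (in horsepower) 0.006837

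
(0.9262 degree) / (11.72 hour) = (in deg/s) 2.195e-05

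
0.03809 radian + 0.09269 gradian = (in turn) 0.006294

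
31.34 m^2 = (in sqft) 337.3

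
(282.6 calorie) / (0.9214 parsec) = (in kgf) 4.241e-15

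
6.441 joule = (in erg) 6.441e+07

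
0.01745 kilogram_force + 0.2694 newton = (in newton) 0.4405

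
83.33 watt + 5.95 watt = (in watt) 89.28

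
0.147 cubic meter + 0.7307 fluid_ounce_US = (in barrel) 0.9247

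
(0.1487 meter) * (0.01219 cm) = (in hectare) 1.813e-09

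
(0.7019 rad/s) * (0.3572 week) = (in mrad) 1.516e+08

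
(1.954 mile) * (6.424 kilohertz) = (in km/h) 7.272e+07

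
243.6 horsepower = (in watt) 1.817e+05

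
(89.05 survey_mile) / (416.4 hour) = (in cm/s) 9.56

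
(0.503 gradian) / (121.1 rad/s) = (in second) 6.524e-05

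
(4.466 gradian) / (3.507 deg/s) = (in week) 1.895e-06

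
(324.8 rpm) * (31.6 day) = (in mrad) 9.286e+10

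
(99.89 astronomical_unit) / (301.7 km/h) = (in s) 1.783e+11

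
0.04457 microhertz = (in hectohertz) 4.457e-10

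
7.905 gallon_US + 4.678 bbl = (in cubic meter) 0.7737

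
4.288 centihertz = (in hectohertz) 0.0004288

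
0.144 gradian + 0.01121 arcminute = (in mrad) 2.265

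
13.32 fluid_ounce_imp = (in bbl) 0.00238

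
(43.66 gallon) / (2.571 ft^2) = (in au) 4.625e-12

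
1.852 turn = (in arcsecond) 2.4e+06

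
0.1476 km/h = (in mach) 0.0001204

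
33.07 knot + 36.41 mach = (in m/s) 1.241e+04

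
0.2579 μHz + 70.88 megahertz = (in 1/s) 7.088e+07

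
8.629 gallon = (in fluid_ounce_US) 1105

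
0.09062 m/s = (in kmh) 0.3262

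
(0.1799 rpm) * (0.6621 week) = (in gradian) 4.803e+05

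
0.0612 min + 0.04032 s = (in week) 6.138e-06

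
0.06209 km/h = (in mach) 5.065e-05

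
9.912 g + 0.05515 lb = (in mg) 3.493e+04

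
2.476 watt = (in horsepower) 0.00332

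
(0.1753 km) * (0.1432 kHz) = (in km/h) 9.037e+04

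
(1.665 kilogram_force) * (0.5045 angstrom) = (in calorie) 1.969e-10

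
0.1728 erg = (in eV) 1.079e+11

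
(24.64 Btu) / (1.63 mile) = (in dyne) 9.91e+05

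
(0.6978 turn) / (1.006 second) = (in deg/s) 249.7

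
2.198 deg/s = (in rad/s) 0.03836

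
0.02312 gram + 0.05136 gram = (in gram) 0.07448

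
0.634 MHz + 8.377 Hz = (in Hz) 6.34e+05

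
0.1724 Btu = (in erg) 1.819e+09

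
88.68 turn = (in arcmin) 1.915e+06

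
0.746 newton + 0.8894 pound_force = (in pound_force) 1.057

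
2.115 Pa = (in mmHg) 0.01586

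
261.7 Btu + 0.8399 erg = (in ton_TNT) 6.599e-05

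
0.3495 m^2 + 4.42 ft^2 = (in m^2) 0.7601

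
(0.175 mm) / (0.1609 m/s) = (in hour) 3.021e-07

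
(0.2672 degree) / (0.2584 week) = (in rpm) 2.85e-07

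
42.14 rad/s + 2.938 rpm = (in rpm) 405.3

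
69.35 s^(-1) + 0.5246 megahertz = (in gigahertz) 0.0005247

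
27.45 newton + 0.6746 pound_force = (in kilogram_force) 3.105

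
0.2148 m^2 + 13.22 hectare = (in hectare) 13.22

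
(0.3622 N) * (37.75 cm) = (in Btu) 0.0001296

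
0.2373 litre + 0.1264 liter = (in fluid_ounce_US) 12.3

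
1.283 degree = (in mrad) 22.39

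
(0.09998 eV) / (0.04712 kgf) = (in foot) 1.137e-19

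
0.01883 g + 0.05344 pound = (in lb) 0.05348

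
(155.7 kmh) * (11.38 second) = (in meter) 492.2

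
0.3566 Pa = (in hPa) 0.003566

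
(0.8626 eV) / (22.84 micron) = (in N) 6.051e-15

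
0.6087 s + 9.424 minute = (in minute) 9.434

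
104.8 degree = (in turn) 0.2911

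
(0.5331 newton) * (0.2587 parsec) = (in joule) 4.256e+15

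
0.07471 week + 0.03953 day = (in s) 4.86e+04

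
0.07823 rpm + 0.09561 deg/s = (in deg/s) 0.565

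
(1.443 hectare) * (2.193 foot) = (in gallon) 2.548e+06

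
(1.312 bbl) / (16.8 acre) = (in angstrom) 3.068e+04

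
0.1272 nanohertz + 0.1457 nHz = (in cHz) 2.729e-08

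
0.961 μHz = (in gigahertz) 9.61e-16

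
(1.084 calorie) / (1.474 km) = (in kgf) 0.0003138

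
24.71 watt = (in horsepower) 0.03314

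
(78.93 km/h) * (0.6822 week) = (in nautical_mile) 4885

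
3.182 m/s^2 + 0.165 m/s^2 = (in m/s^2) 3.347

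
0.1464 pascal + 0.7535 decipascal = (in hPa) 0.002217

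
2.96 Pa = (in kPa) 0.00296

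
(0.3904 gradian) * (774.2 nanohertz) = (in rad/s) 4.748e-09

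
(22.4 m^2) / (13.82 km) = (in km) 1.621e-06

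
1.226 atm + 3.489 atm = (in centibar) 477.7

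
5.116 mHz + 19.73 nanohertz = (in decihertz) 0.05116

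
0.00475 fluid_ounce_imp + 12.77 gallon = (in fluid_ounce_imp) 1701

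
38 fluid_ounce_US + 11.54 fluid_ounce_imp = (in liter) 1.452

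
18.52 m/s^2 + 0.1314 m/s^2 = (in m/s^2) 18.65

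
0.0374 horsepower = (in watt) 27.89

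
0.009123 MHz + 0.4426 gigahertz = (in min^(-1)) 2.656e+10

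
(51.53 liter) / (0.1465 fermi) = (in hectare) 3.517e+10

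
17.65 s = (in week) 2.918e-05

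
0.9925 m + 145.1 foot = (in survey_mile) 0.0281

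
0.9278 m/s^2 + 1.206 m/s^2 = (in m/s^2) 2.134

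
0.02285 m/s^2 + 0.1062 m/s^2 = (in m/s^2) 0.129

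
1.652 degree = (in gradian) 1.836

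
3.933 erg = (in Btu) 3.728e-10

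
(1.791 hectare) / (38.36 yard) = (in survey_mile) 0.3173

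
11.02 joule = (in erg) 1.102e+08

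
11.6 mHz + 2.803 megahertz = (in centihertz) 2.803e+08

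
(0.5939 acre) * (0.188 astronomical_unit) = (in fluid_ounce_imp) 2.379e+18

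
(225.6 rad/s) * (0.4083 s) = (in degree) 5278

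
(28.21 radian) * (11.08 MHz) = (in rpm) 2.985e+09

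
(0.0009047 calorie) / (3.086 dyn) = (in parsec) 3.975e-15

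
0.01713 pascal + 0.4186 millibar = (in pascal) 41.88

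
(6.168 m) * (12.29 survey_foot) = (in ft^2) 248.7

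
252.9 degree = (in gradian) 281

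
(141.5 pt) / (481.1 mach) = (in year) 9.663e-15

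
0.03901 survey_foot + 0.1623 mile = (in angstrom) 2.612e+12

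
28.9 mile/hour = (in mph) 28.9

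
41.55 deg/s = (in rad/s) 0.7252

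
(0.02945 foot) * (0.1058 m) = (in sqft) 0.01022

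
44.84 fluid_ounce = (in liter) 1.326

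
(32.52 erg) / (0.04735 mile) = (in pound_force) 9.594e-09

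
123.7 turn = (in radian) 777.2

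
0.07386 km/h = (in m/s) 0.02052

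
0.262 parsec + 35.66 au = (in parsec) 0.2622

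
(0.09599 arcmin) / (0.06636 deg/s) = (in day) 2.79e-07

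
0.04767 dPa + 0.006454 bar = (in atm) 0.00637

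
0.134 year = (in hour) 1174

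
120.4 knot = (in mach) 0.1819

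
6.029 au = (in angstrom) 9.019e+21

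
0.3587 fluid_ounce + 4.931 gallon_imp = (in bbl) 0.1411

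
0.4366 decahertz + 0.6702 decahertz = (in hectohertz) 0.1107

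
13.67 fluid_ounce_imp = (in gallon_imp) 0.08544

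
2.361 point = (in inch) 0.03279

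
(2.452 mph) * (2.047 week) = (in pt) 3.847e+09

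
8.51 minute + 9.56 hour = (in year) 0.001108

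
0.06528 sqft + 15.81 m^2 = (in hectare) 0.001582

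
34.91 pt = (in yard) 0.01347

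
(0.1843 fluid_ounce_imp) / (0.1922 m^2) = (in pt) 0.07723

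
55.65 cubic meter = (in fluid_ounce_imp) 1.959e+06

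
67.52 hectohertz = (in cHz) 6.752e+05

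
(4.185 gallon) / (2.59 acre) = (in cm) 0.0001511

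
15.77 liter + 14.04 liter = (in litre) 29.81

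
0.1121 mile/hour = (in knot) 0.09741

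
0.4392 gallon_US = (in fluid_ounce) 56.22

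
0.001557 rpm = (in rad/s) 0.000163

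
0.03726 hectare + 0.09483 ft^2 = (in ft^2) 4011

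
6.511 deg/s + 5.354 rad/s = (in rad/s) 5.468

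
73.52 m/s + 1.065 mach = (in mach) 1.281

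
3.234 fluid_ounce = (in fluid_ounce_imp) 3.366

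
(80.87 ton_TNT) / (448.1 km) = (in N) 7.551e+05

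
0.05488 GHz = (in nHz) 5.488e+16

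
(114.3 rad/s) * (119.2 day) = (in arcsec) 2.428e+14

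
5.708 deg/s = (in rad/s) 0.09962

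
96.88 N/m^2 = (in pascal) 96.88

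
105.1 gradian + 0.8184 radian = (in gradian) 157.2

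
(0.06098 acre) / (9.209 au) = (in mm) 1.791e-07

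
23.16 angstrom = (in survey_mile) 1.439e-12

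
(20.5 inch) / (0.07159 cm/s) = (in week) 0.001203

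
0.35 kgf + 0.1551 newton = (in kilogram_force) 0.3658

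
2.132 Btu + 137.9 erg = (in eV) 1.404e+22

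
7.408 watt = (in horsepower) 0.009934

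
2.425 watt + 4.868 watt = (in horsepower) 0.00978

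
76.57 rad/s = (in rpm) 731.2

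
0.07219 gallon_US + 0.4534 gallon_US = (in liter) 1.99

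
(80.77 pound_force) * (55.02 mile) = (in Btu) 3.015e+04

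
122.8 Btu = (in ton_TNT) 3.097e-05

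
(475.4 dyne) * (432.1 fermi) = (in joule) 2.054e-15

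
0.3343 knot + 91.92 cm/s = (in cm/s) 109.1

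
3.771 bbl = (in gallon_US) 158.4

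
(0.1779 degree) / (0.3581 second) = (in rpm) 0.0828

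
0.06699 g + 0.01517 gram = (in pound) 0.0001811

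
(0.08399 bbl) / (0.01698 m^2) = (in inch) 30.96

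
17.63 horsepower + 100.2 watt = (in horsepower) 17.76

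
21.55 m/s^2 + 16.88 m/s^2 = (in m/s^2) 38.43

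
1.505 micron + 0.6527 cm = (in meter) 0.006529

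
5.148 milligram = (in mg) 5.148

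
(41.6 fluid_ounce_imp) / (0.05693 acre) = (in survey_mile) 3.188e-09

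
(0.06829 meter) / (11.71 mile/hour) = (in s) 0.01305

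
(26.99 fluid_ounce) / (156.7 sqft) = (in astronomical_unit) 3.665e-16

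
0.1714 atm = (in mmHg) 130.3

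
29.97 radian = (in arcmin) 1.03e+05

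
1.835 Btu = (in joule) 1936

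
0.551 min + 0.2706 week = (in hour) 45.47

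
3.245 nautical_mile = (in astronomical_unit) 4.017e-08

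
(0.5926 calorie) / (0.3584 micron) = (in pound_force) 1.555e+06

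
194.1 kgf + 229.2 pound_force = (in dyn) 2.923e+08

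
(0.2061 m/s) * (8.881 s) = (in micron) 1.83e+06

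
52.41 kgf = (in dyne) 5.14e+07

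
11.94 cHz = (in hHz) 0.001194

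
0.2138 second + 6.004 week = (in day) 42.03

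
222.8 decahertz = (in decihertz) 2.228e+04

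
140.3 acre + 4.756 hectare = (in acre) 152.1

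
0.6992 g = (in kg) 0.0006992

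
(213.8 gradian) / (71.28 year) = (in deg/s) 8.56e-08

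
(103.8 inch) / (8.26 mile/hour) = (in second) 0.714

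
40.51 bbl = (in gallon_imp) 1417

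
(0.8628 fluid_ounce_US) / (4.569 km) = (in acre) 1.38e-12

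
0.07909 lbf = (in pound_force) 0.07909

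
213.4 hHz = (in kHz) 21.34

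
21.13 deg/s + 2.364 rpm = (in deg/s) 35.31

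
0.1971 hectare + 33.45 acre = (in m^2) 1.373e+05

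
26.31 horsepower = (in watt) 1.962e+04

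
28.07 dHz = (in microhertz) 2.807e+06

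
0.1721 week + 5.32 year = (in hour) 4.663e+04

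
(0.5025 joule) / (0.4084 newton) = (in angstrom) 1.23e+10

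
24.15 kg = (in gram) 2.415e+04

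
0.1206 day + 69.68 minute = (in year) 0.000463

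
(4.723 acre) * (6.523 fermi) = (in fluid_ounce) 4.216e-06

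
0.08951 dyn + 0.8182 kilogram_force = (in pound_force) 1.804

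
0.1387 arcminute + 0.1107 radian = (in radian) 0.1107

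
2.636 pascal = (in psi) 0.0003823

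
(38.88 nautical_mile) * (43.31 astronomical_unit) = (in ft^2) 5.022e+18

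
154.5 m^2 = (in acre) 0.03818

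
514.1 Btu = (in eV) 3.385e+24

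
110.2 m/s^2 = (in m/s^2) 110.2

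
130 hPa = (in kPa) 13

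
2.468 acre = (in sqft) 1.075e+05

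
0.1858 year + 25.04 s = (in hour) 1628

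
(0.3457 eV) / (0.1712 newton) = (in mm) 3.235e-16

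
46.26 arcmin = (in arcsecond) 2776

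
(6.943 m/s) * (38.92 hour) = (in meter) 9.728e+05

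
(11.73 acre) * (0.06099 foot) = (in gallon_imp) 1.941e+05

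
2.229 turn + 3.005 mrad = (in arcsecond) 2.889e+06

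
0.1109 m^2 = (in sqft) 1.194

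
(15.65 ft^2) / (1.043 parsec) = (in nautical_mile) 2.439e-20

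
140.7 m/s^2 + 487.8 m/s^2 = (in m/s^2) 628.5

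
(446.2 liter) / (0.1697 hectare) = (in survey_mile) 1.634e-07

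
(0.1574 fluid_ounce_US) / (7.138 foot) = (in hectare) 2.14e-10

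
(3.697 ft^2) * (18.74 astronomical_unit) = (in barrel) 6.056e+12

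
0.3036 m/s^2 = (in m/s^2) 0.3036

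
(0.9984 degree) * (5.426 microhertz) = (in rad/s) 9.455e-08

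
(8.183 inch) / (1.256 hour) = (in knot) 8.935e-05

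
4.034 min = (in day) 0.002801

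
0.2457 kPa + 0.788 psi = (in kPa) 5.679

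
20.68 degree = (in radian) 0.3609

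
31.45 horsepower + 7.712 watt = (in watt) 2.346e+04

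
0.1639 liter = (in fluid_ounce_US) 5.542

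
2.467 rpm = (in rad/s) 0.2583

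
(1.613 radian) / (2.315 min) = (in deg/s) 0.6654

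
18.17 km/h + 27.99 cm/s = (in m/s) 5.327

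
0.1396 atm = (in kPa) 14.14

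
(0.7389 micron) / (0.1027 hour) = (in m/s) 1.999e-09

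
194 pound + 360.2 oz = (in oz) 3464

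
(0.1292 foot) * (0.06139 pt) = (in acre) 2.107e-10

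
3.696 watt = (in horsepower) 0.004956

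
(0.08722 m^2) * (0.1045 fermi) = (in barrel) 5.733e-17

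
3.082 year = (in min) 1.62e+06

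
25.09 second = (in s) 25.09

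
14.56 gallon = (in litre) 55.12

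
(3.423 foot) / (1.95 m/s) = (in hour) 0.0001486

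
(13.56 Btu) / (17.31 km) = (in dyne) 8.265e+04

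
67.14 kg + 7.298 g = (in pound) 148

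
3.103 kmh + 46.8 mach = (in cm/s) 1.594e+06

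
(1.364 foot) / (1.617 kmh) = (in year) 2.935e-08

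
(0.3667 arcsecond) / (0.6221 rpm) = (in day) 3.159e-10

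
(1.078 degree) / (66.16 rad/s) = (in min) 4.74e-06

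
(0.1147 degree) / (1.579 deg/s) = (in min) 0.001211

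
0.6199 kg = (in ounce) 21.87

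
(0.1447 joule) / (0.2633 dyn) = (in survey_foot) 1.803e+05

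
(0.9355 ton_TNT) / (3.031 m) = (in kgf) 1.317e+08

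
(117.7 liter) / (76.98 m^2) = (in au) 1.022e-14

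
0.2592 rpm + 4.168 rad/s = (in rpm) 40.06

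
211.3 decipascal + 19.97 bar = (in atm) 19.71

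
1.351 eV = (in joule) 2.165e-19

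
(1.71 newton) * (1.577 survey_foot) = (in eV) 5.13e+18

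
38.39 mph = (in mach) 0.0504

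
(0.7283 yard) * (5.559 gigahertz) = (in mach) 1.087e+07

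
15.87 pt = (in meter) 0.005599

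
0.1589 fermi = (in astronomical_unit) 1.062e-27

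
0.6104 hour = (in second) 2197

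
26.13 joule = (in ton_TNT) 6.245e-09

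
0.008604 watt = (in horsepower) 1.154e-05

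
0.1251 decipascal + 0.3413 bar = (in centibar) 34.13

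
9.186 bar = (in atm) 9.066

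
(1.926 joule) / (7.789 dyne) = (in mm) 2.473e+07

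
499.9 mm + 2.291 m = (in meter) 2.791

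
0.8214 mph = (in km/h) 1.322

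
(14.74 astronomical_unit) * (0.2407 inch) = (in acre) 3.331e+06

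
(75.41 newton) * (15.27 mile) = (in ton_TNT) 0.0004429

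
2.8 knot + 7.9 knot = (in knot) 10.7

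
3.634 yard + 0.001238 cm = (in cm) 332.3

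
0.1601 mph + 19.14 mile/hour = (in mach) 0.02534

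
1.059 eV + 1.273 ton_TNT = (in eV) 3.324e+28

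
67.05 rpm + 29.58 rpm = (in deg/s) 579.8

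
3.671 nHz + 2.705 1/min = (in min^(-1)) 2.705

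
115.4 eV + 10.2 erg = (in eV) 6.366e+12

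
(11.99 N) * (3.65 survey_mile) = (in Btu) 66.76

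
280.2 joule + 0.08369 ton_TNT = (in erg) 3.502e+15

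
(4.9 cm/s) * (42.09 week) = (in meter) 1.247e+06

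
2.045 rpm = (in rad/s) 0.2142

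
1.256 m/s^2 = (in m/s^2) 1.256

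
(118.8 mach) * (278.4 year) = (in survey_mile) 2.207e+11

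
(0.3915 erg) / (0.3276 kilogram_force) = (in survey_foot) 3.998e-08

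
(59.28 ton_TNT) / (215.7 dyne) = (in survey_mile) 7.145e+10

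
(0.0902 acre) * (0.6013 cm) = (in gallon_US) 579.8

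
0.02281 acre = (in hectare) 0.009231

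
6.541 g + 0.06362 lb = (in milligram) 3.54e+04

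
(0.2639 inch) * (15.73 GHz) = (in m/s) 1.054e+08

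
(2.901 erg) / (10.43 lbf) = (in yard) 6.838e-09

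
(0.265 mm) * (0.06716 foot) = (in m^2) 5.425e-06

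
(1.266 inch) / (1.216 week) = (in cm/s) 4.372e-06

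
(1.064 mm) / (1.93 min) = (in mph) 2.055e-05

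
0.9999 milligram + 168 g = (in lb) 0.3704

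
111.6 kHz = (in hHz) 1116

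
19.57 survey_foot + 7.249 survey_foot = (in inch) 321.8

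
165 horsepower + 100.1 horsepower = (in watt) 1.977e+05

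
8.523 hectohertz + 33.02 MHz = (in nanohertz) 3.302e+16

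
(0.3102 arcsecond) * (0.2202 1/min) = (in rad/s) 5.519e-09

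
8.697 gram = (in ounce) 0.3068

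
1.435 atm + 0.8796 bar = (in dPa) 2.334e+06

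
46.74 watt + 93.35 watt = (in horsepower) 0.1879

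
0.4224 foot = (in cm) 12.87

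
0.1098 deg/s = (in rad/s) 0.001916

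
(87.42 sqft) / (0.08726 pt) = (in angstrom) 2.638e+15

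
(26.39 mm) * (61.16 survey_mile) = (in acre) 0.6419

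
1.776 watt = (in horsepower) 0.002382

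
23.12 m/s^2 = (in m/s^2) 23.12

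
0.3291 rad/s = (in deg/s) 18.86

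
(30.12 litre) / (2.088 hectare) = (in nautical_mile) 7.789e-10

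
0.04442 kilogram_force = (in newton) 0.4356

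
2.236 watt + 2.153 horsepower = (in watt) 1608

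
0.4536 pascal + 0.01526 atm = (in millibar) 15.47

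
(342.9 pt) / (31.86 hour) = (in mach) 3.097e-09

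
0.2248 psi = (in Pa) 1550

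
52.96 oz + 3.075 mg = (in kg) 1.501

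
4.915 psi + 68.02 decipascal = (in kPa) 33.89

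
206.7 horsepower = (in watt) 1.541e+05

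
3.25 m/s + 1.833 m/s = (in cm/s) 508.3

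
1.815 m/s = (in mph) 4.06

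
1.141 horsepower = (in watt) 850.8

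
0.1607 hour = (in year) 1.834e-05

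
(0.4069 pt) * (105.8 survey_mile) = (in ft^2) 263.1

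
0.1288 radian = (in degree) 7.38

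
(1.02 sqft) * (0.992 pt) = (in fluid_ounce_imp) 1.167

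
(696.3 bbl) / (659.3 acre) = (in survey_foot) 0.0001361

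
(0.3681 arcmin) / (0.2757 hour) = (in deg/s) 6.181e-06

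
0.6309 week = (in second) 3.816e+05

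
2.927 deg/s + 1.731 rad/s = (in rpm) 17.02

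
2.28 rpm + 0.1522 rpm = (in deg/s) 14.59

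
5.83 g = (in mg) 5830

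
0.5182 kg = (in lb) 1.142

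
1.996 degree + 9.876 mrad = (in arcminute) 153.7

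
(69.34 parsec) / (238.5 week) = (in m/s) 1.483e+10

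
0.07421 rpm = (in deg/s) 0.4453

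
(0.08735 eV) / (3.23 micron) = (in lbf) 9.741e-16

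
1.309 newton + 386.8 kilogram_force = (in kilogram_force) 386.9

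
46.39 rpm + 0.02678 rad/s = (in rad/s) 4.885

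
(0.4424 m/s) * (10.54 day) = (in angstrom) 4.029e+15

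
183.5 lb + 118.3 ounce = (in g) 8.659e+04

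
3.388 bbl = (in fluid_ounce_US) 1.821e+04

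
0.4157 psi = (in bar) 0.02866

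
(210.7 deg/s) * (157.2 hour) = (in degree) 1.192e+08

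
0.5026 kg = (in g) 502.6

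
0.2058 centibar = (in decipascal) 2058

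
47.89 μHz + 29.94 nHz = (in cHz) 0.004792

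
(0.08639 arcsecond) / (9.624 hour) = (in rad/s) 1.209e-11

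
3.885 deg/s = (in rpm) 0.6475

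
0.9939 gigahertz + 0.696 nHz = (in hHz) 9.939e+06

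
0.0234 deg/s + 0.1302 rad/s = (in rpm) 1.247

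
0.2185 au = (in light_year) 3.455e-06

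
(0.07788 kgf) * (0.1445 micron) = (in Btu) 1.046e-10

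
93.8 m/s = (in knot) 182.3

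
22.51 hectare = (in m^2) 2.251e+05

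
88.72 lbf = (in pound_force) 88.72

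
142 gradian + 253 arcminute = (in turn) 0.3667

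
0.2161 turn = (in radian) 1.358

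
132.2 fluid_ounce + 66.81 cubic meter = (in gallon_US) 1.765e+04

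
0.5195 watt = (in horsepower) 0.0006967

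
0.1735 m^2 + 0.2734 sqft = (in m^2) 0.1989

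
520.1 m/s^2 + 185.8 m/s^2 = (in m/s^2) 705.9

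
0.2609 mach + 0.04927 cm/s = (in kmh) 319.8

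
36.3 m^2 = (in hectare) 0.00363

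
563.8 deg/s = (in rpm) 93.97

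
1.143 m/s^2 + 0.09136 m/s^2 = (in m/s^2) 1.234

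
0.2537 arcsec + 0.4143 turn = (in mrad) 2603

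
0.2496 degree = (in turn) 0.0006933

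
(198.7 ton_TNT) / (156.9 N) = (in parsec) 1.717e-07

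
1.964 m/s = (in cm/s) 196.4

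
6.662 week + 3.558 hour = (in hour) 1123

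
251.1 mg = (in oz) 0.008857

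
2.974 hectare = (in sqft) 3.201e+05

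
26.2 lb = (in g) 1.188e+04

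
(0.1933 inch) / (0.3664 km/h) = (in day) 5.583e-07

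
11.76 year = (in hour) 1.03e+05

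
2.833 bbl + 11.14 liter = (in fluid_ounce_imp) 1.624e+04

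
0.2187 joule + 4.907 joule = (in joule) 5.126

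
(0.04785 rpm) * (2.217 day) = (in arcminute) 3.3e+06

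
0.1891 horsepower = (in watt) 141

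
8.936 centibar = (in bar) 0.08936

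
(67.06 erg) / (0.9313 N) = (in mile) 4.474e-09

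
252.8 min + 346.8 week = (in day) 2428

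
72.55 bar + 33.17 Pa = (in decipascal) 7.255e+07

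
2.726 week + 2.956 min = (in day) 19.08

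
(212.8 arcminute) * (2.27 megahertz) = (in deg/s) 8.051e+06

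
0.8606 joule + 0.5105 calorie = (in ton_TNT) 7.162e-10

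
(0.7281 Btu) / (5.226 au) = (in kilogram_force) 1.002e-10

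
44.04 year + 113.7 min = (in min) 2.315e+07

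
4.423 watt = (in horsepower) 0.005931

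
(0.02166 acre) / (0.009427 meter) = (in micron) 9.298e+09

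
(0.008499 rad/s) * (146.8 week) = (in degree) 4.323e+07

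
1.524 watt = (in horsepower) 0.002044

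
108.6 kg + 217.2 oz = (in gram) 1.148e+05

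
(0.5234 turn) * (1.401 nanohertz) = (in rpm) 4.4e-08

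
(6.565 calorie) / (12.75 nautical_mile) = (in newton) 0.001163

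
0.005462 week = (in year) 0.0001048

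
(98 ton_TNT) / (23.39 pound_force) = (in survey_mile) 2.449e+06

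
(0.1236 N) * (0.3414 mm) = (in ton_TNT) 1.009e-14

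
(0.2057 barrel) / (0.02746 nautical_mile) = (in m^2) 0.0006431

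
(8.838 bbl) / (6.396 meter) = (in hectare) 2.197e-05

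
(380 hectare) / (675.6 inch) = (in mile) 137.6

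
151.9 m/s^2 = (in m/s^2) 151.9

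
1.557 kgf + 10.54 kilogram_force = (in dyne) 1.186e+07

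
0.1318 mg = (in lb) 2.906e-07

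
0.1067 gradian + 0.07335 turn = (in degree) 26.5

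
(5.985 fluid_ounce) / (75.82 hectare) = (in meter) 2.334e-10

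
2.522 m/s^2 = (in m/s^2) 2.522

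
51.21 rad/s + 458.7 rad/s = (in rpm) 4869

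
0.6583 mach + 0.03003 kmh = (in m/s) 224.2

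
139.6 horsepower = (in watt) 1.041e+05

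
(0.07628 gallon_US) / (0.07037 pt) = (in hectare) 0.001163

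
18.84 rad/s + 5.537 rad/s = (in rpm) 232.8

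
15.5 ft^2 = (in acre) 0.0003558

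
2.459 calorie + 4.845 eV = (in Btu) 0.009752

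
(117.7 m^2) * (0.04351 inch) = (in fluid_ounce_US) 4398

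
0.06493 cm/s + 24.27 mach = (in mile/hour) 1.849e+04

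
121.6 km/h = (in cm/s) 3378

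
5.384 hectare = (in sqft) 5.795e+05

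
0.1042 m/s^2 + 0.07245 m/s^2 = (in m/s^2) 0.1767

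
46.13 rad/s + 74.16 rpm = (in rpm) 514.7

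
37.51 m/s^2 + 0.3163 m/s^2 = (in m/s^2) 37.83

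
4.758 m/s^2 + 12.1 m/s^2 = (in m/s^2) 16.86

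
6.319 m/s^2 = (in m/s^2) 6.319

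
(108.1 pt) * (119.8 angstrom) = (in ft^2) 4.918e-09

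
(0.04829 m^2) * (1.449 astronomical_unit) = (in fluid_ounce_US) 3.54e+14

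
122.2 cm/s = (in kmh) 4.399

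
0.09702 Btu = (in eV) 6.389e+20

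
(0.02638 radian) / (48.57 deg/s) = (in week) 5.145e-08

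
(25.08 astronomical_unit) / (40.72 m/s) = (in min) 1.536e+09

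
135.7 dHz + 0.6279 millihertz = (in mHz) 1.357e+04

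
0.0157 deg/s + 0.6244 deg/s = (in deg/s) 0.6401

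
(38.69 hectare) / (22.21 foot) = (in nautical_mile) 30.86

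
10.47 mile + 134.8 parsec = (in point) 1.179e+22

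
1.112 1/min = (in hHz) 0.0001853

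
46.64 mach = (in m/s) 1.588e+04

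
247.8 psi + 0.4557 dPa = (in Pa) 1.709e+06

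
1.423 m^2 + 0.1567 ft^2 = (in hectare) 0.0001438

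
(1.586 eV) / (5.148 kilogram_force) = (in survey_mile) 3.128e-24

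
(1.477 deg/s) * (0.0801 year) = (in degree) 3.731e+06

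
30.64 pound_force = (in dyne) 1.363e+07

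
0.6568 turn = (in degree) 236.4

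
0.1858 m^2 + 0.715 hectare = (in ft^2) 7.696e+04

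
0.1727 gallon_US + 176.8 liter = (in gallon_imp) 39.03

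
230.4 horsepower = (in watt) 1.718e+05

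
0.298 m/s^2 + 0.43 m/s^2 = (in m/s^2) 0.728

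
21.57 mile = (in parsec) 1.125e-12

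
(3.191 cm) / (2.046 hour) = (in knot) 8.421e-06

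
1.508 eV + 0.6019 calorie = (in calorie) 0.6019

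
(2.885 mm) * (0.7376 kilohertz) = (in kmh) 7.661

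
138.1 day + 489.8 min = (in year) 0.3793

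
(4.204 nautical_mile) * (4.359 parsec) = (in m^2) 1.047e+21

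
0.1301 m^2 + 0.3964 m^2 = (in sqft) 5.667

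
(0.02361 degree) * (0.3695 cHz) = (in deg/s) 8.724e-05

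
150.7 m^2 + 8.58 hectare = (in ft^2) 9.252e+05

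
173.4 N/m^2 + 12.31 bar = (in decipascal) 1.231e+07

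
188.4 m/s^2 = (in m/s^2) 188.4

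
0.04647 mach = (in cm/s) 1582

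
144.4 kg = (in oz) 5094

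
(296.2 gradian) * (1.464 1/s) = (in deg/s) 390.3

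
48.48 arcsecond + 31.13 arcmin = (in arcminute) 31.94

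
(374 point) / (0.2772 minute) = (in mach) 2.33e-05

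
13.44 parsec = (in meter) 4.147e+17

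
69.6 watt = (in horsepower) 0.09334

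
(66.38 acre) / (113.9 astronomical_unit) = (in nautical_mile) 8.513e-12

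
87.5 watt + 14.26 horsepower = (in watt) 1.072e+04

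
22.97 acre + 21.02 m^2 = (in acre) 22.98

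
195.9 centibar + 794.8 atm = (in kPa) 8.073e+04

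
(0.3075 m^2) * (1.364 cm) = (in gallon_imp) 0.9226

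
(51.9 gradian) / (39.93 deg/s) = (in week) 1.934e-06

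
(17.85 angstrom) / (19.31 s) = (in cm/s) 9.244e-09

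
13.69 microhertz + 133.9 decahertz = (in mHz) 1.339e+06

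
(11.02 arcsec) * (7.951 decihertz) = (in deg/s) 0.002434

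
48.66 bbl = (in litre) 7736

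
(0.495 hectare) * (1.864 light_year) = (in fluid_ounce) 2.952e+24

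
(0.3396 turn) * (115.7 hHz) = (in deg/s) 1.415e+06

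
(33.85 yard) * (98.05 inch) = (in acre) 0.01905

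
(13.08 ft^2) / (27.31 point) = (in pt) 3.575e+05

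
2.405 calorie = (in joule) 10.06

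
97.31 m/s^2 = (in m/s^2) 97.31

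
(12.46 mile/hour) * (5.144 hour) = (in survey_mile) 64.09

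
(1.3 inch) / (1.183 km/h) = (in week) 1.661e-07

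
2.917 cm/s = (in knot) 0.0567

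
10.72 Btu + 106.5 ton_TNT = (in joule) 4.456e+11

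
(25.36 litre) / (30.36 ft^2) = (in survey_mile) 5.587e-06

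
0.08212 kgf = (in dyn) 8.053e+04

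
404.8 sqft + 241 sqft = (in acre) 0.01483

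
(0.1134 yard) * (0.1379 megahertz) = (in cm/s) 1.43e+06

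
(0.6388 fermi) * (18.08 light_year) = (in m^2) 109.3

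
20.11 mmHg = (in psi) 0.3889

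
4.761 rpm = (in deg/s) 28.57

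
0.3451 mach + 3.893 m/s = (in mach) 0.3565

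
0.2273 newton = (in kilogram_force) 0.02318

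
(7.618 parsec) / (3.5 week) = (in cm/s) 1.11e+13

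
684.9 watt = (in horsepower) 0.9185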